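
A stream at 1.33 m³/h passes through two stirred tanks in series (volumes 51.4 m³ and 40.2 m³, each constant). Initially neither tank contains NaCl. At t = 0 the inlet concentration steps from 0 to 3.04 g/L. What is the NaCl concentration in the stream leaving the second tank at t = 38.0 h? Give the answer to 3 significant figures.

0.925 g/L

Species balance on tank i: dCᵢ/dt = (Cᵢ₋₁ − Cᵢ)/τᵢ with τᵢ = Vᵢ/Q.
τ₁ = 51.4/1.33 = 38.647 h; τ₂ = 40.2/1.33 = 30.226 h.
Tank 1: C₁ = C_in(1 − e^(−t/τ₁)). Tank 2 (τ₁ ≠ τ₂): C₂ = C_in[1 − (τ₁ e^(−t/τ₁) − τ₂ e^(−t/τ₂))/(τ₁ − τ₂)].
At t = 38.0: e^(−t/τ₁) = 0.37409, e^(−t/τ₂) = 0.28445.
C₂ = 3.04·[1 − (38.647·0.37409 − 30.226·0.28445)/(8.4211)] = 3.04·0.30417 = 0.92467 g/L.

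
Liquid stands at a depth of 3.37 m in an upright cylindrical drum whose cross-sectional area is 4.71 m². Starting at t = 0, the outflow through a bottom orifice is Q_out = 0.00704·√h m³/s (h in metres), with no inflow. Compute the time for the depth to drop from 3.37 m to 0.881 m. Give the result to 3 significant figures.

A dh/dt = −Q_out = −0.00704 √h.
Separate and integrate: 2(√h − √h₀) = −(0.00704/A) t.
t = 2A(√h₀ − √h)/0.00704 = 2·4.71·(√3.37 − √0.881)/0.00704
  = 9.4200 × (1.8358 − 0.93862) / 0.00704 = 1200.4 s.

1200 s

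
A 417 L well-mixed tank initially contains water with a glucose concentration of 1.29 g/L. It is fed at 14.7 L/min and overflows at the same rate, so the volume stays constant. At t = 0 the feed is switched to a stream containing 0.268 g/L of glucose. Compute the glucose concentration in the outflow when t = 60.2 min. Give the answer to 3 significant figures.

0.390 g/L

Species balance on the tank: V dC/dt = Q(C_in − C).
Rewrite as dC/dt + C/τ = C_in/τ, τ = V/Q = 28.367 min.
C approaches C_in exponentially: C(t) = C_in + (C₀ − C_in) e^(−t/τ).
C(60.2) = 0.268 + (1.29 − 0.268)·e^(−60.2/28.367) = 0.268 + (1.0220)·0.11977 = 0.39041 g/L.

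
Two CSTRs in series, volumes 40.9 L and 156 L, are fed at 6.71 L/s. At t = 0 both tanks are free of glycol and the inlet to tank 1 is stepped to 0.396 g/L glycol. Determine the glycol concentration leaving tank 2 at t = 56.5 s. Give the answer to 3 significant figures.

0.349 g/L

Each tank obeys Vᵢ dCᵢ/dt = Q(Cᵢ₋₁ − Cᵢ), so τᵢ = Vᵢ/Q.
τ₁ = 40.9/6.71 = 6.0954 s; τ₂ = 156/6.71 = 23.249 s.
Solving the cascade with C₁(0)=C₂(0)=0 gives C₂(t) = C_in[1 − (τ₁ e^(−t/τ₁) − τ₂ e^(−t/τ₂))/(τ₁ − τ₂)].
At t = 56.5: e^(−t/τ₁) = 9.4273e-05, e^(−t/τ₂) = 0.088017.
C₂ = 0.396·[1 − (6.0954·9.4273e-05 − 23.249·0.088017)/(-17.154)] = 0.396·0.88074 = 0.34877 g/L.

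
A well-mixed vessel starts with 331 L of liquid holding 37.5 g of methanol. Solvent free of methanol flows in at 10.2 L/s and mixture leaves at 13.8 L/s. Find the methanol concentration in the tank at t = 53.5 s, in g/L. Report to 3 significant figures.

0.00958 g/L

Let m(t) be the amount of methanol. Volume: V(t) = V₀ + (Q_in − Q_out) t = 331 − 3.6000 t; V(53.5) = 138.40 L.
Species balance (pure solvent in): dm/dt = −Q_out · m/V(t).
Separate: dm/m = −Q_out dt/V(t) ⇒ ln(m/m₀) = −(Q_out/(Q_in−Q_out)) ln(V/V₀).
m = m₀ (V₀/V)^(Q_out/(Q_in−Q_out)) = 37.5 × (331/138.40)^(-3.8333) = 1.3255 g.
C = m/V = 1.3255/138.40 = 0.0095773 g/L.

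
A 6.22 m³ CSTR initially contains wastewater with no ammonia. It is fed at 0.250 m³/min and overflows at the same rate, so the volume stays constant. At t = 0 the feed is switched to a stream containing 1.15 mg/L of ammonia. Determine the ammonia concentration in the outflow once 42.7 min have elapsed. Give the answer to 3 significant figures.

0.943 mg/L

Unsteady species balance (constant V, well mixed): V dC/dt = Q(C_in − C).
So dC/dt = (C_in − C)/τ with τ = V/Q = 6.22/0.250 = 24.880 min.
Solution: C(t) = C_in + (C₀ − C_in) e^(−t/τ).
C(42.7) = 1.15 + (0 − 1.15)·e^(−42.7/24.880) = 1.15 + (-1.1500)·0.17974 = 0.94330 mg/L.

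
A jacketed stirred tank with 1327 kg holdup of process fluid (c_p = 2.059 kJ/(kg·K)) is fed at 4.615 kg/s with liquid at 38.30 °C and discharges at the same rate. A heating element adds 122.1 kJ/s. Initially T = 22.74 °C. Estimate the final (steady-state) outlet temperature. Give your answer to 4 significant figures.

Energy balance: M c_p dT/dt = ṁ c_p (T_in − T) + 122.1.
At steady state dT/dt = 0 ⇒ T_ss = T_in + Q̇/(ṁ c_p) = 38.30 + 122.1/(4.615·2.059) = 51.1495 °C.

51.15 °C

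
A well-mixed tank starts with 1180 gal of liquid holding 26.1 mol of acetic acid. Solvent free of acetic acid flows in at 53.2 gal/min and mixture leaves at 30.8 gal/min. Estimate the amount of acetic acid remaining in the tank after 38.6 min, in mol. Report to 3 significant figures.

Total volume: dV/dt = Q_in − Q_out = 22.400 gal/min, so V(t) = 1180 + 22.400 t and V(38.6) = 2044.6 gal.
Species balance (pure solvent in): dm/dt = −Q_out · m/V(t).
dm/m = −Q_out dt/(V₀ + 22.400 t); integrating gives ln(m/m₀) = −(Q_out/(Q_in−Q_out)) ln(V/V₀).
m = m₀ (V₀/V)^(Q_out/(Q_in−Q_out)) = 26.1 × (1180/2044.6)^(1.3750) = 12.257 mol.

12.3 mol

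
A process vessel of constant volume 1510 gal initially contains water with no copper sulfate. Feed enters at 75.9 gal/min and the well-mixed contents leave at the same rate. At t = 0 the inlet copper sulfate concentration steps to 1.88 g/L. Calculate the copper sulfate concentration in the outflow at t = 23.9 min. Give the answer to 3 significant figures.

1.31 g/L

Transient balance on the dissolved component: V dC/dt = Q(C_in − C).
Rewrite as dC/dt + C/τ = C_in/τ, τ = V/Q = 19.895 min.
Solution: C(t) = C_in + (C₀ − C_in) e^(−t/τ).
C(23.9) = 1.88 + (0 − 1.88)·e^(−23.9/19.895) = 1.88 + (-1.8800)·0.30079 = 1.3145 g/L.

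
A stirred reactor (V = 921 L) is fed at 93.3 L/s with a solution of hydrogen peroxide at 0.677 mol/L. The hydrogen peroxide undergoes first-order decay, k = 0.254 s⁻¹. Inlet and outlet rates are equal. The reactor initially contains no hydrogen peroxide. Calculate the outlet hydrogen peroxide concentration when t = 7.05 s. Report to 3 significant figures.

Species balance: V dC/dt = Q C_in − Q C − k V C.
dC/dt = (Q/V) C_in − (Q/V + k) C; effective rate a = Q/V + k = 0.10130 + 0.254 = 0.35530 s⁻¹.
C_ss = Q C_in/(Q + kV) = 0.19302 mol/L; C(t) = C_ss + (C₀ − C_ss) e^(−a t).
C(7.05) = 0.19302 + (-0.19302)·e^(−0.35530·7.05) = 0.19302 + (-0.19302)·0.081685 = 0.17726 mol/L.

0.177 mol/L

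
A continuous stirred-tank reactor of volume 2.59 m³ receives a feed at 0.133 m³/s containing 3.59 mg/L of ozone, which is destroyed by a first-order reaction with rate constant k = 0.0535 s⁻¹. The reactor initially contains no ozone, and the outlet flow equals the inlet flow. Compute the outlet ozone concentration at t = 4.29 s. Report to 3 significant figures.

0.637 mg/L

V dC/dt = Q(C_in − C) − k V C.
This is linear with rate a = Q/V + k = 0.10485 s⁻¹.
C_ss = Q C_in/(Q + kV) = 1.7582 mg/L; C(t) = C_ss + (C₀ − C_ss) e^(−a t).
C(4.29) = 1.7582 + (-1.7582)·e^(−0.10485·4.29) = 1.7582 + (-1.7582)·0.63775 = 0.63692 mg/L.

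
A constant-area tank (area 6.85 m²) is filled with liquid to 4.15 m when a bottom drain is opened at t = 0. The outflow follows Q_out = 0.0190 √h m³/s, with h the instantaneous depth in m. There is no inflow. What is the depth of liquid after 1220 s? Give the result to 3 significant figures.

Volume balance on the tank: A dh/dt = −0.0190 √h.
This is separable: 2 d(√h)/dt = −0.0190/A, so √h = √h₀ − (0.0190/(2A)) t.
√h = √4.15 − 0.0190·1220/(2·6.85) = 2.0372 − 1.6920 = 0.34518.
h = 0.34518² = 0.11915 m.

0.119 m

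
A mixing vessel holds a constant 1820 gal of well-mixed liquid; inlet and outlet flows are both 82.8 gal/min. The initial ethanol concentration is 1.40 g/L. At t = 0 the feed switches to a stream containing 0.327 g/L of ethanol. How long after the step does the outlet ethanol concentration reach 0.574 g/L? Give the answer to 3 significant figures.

Accumulation = in − out for the solute gives V dC/dt = Q(C_in − C), so τ = V/Q = 21.981 min.
C(t) = C_in + (C₀ − C_in) e^(−t/τ). Set C = 0.574 and solve for t:
e^(−t/τ) = (C − C_in)/(C₀ − C_in) = (0.574 − 0.327)/(1.40 − 0.327) = 0.23020
t = −τ ln(…) = 21.981 × 1.4688 = 32.286 min.

32.3 min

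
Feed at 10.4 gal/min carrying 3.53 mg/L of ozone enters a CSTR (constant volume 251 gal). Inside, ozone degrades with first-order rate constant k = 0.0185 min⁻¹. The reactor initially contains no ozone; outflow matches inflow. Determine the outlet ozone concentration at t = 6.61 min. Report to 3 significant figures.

0.798 mg/L

Accumulation = in − out − consumed: V dC/dt = Q C_in − Q C − k V C.
dC/dt = (Q/V) C_in − (Q/V + k) C; effective rate a = Q/V + k = 0.041434 + 0.0185 = 0.059934 min⁻¹.
C_ss = Q C_in/(Q + kV) = 2.4404 mg/L; C(t) = C_ss + (C₀ − C_ss) e^(−a t).
C(6.61) = 2.4404 + (-2.4404)·e^(−0.059934·6.61) = 2.4404 + (-2.4404)·0.67290 = 0.79826 mg/L.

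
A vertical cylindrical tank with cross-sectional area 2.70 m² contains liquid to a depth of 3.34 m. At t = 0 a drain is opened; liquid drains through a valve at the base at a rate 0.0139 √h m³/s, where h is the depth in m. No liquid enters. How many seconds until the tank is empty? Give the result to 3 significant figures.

710 s

A dh/dt = −Q_out = −0.0139 √h.
∫ h^(−1/2) dh = −(0.0139/A) ∫ dt, giving 2√h = 2√h₀ − (0.0139/A) t.
Tank is empty when √h = 0: t_empty = 2A√h₀/0.0139.
t_empty = 2·2.70·√3.34/0.0139 = 5.4000·1.8276/0.0139 = 709.99 s.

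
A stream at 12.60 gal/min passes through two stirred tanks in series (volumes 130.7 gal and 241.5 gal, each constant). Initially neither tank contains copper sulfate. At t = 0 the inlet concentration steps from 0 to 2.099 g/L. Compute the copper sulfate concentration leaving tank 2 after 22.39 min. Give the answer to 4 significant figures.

Species balance on tank i: dCᵢ/dt = (Cᵢ₋₁ − Cᵢ)/τᵢ with τᵢ = Vᵢ/Q.
τ₁ = 130.7/12.60 = 10.3730 min; τ₂ = 241.5/12.60 = 19.1667 min.
Solving the cascade with C₁(0)=C₂(0)=0 gives C₂(t) = C_in[1 − (τ₁ e^(−t/τ₁) − τ₂ e^(−t/τ₂))/(τ₁ − τ₂)].
At t = 22.39: e^(−t/τ₁) = 0.115500, e^(−t/τ₂) = 0.310934.
C₂ = 2.099·[1 − (10.3730·0.115500 − 19.1667·0.310934)/(-8.79365)] = 2.099·0.458531 = 0.962457 g/L.

0.9625 g/L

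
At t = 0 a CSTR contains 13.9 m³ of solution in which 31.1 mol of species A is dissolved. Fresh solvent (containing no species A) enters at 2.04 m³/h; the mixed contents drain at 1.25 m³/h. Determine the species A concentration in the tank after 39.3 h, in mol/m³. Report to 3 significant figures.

0.108 mol/m³

Let m(t) be the amount of species A. Volume: V(t) = V₀ + (Q_in − Q_out) t = 13.9 + 0.79000 t; V(39.3) = 44.947 m³.
No species A enters, so dm/dt = −Q_out · (m/V).
Separate: dm/m = −Q_out dt/V(t) ⇒ ln(m/m₀) = −(Q_out/(Q_in−Q_out)) ln(V/V₀).
m = m₀ (V₀/V)^(Q_out/(Q_in−Q_out)) = 31.1 × (13.9/44.947)^(1.5823) = 4.8562 mol.
C = m/V = 4.8562/44.947 = 0.10804 mol/m³.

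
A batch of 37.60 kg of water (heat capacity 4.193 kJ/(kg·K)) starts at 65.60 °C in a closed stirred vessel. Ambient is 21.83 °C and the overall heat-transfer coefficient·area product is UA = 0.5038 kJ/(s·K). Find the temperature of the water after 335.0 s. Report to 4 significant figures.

Lumped-capacitance energy balance: M c_p dT/dt = UA(T_amb − T).
dT/dt = (T_ss − T)/τ with T_ss = T_amb = 21.8300 °C, τ = M c_p/UA = 37.60·4.193/0.5038 = 312.935 s.
Integrating: T(t) = T_ss + (T₀ − T_ss) e^(−t/τ).
T(335.0) = 21.8300 + (43.7700)·0.342834 = 36.8358 °C.

36.84 °C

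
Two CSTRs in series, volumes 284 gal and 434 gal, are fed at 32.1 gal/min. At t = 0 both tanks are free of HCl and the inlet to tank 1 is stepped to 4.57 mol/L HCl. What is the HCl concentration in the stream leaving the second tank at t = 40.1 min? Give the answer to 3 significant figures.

Each tank obeys Vᵢ dCᵢ/dt = Q(Cᵢ₋₁ − Cᵢ), so τᵢ = Vᵢ/Q.
τ₁ = 284/32.1 = 8.8474 min; τ₂ = 434/32.1 = 13.520 min.
Tank 1: C₁ = C_in(1 − e^(−t/τ₁)). Tank 2 (τ₁ ≠ τ₂): C₂ = C_in[1 − (τ₁ e^(−t/τ₁) − τ₂ e^(−t/τ₂))/(τ₁ − τ₂)].
At t = 40.1: e^(−t/τ₁) = 0.010755, e^(−t/τ₂) = 0.051513.
C₂ = 4.57·[1 − (8.8474·0.010755 − 13.520·0.051513)/(-4.6729)] = 4.57·0.87132 = 3.9819 mol/L.

3.98 mol/L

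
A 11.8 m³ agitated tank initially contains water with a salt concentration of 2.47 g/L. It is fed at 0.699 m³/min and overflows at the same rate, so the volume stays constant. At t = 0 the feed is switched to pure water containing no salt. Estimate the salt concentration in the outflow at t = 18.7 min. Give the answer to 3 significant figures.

0.816 g/L

Transient balance on the dissolved component: V dC/dt = Q(C_in − C).
Rewrite as dC/dt + C/τ = C_in/τ, τ = V/Q = 16.881 min.
Solution: C(t) = C_in + (C₀ − C_in) e^(−t/τ).
C(18.7) = 0 + (2.47 − 0)·e^(−18.7/16.881) = 0 + (2.4700)·0.33031 = 0.81585 g/L.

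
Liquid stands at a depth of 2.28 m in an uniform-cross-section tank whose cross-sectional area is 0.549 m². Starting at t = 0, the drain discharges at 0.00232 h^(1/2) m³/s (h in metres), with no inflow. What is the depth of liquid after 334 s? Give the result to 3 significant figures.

0.647 m

With no inflow, A dh/dt = −0.00232 √h.
This is separable: 2 d(√h)/dt = −0.00232/A, so √h = √h₀ − (0.00232/(2A)) t.
√h = √2.28 − 0.00232·334/(2·0.549) = 1.5100 − 0.70572 = 0.80425.
h = 0.80425² = 0.64681 m.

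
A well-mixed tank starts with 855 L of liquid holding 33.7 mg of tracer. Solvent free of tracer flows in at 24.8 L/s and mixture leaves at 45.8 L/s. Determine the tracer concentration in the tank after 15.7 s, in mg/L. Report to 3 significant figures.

0.0222 mg/L

Total volume: dV/dt = Q_in − Q_out = -21.000 L/s, so V(t) = 855 − 21.000 t and V(15.7) = 525.30 L.
No tracer enters, so dm/dt = −Q_out · (m/V).
dm/m = −Q_out dt/(V₀ − 21.000 t); integrating gives ln(m/m₀) = −(Q_out/(Q_in−Q_out)) ln(V/V₀).
m = m₀ (V₀/V)^(Q_out/(Q_in−Q_out)) = 33.7 × (855/525.30)^(-2.1810) = 11.647 mg.
C = m/V = 11.647/525.30 = 0.022173 mg/L.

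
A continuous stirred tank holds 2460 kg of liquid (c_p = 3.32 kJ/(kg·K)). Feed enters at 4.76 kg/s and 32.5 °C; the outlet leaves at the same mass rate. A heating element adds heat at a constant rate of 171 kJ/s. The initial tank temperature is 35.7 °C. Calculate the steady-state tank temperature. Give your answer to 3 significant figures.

M c_p dT/dt = ṁ c_p (T_in − T) + Q̇.
At steady state dT/dt = 0 ⇒ T_ss = T_in + Q̇/(ṁ c_p) = 32.5 + 171/(4.76·3.32) = 43.321 °C.

43.3 °C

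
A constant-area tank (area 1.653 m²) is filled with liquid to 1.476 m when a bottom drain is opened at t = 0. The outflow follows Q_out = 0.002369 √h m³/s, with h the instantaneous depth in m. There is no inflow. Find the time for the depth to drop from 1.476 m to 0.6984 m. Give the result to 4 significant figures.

With no inflow, A dh/dt = −0.002369 √h.
Separate and integrate: 2(√h − √h₀) = −(0.002369/A) t.
t = 2A(√h₀ − √h)/0.002369 = 2·1.653·(√1.476 − √0.6984)/0.002369
  = 3.30600 × (1.21491 − 0.835703) / 0.002369 = 529.189 s.

529.2 s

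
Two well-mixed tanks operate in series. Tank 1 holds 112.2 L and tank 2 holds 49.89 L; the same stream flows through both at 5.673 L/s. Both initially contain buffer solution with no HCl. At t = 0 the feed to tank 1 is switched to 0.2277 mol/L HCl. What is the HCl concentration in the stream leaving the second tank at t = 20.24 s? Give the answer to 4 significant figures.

0.09860 mol/L

Species balance on tank i: dCᵢ/dt = (Cᵢ₋₁ − Cᵢ)/τᵢ with τᵢ = Vᵢ/Q.
τ₁ = 112.2/5.673 = 19.7779 s; τ₂ = 49.89/5.673 = 8.79429 s.
Solving the cascade with C₁(0)=C₂(0)=0 gives C₂(t) = C_in[1 − (τ₁ e^(−t/τ₁) − τ₂ e^(−t/τ₂))/(τ₁ − τ₂)].
At t = 20.24: e^(−t/τ₁) = 0.359384, e^(−t/τ₂) = 0.100109.
C₂ = 0.2277·[1 − (19.7779·0.359384 − 8.79429·0.100109)/(10.9836)] = 0.2277·0.433022 = 0.0985991 mol/L.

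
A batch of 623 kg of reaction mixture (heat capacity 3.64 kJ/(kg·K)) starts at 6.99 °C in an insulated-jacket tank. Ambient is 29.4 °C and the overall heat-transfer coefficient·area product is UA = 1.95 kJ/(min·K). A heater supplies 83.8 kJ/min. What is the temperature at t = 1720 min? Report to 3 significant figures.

57.5 °C

First-law balance (no shaft work): M c_p dT/dt = −UA(T − T_amb) + Q̇.
dT/dt = (T_ss − T)/τ with T_ss = T_amb + Q̇/UA = 29.4 + 83.8/1.95 = 72.374 °C, τ = M c_p/UA = 623·3.64/1.95 = 1162.9 min.
T approaches T_ss exponentially: T(t) = T_ss + (T₀ − T_ss) e^(−t/τ).
T(1720) = 72.374 + (-65.384)·0.22786 = 57.476 °C.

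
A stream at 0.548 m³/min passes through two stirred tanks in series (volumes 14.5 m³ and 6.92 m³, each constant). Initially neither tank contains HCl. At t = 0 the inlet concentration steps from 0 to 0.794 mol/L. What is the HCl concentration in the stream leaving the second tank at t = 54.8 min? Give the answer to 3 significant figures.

0.612 mol/L

Each tank obeys Vᵢ dCᵢ/dt = Q(Cᵢ₋₁ − Cᵢ), so τᵢ = Vᵢ/Q.
τ₁ = 14.5/0.548 = 26.460 min; τ₂ = 6.92/0.548 = 12.628 min.
Tank 1: C₁ = C_in(1 − e^(−t/τ₁)). Tank 2 (τ₁ ≠ τ₂): C₂ = C_in[1 − (τ₁ e^(−t/τ₁) − τ₂ e^(−t/τ₂))/(τ₁ − τ₂)].
At t = 54.8: e^(−t/τ₁) = 0.12605, e^(−t/τ₂) = 0.013041.
C₂ = 0.794·[1 − (26.460·0.12605 − 12.628·0.013041)/(13.832)] = 0.794·0.77078 = 0.61200 mol/L.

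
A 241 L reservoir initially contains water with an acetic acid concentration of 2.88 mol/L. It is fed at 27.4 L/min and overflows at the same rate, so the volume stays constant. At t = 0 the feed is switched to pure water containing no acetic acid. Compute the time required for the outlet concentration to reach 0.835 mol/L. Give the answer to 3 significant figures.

Species balance: V dC/dt = Q(C_in − C) ⇒ τ = V/Q = 8.7956 min.
C(t) = C_in + (C₀ − C_in) e^(−t/τ). Set C = 0.835 and solve for t:
e^(−t/τ) = (C − C_in)/(C₀ − C_in) = (0.835 − 0)/(2.88 − 0) = 0.28993
t = −τ ln(…) = 8.7956 × 1.2381 = 10.890 min.

10.9 min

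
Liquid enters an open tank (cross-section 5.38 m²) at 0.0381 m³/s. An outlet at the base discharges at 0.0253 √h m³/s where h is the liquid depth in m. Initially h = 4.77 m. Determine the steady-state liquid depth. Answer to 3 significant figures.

2.27 m

A dh/dt = Q_in − 0.0253 √h. Steady state requires inflow = outflow:
Q_in = 0.0253 √h_ss ⇒ √h_ss = 0.0381/0.0253 = 1.5059.
h_ss = 1.5059² = 2.2678 m. (Since h₀ = 4.77 m > h_ss, the level will fall toward this value.)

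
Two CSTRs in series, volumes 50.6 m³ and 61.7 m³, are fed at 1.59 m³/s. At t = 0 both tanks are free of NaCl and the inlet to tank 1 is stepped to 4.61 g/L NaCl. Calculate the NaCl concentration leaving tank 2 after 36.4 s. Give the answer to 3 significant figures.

Each tank obeys Vᵢ dCᵢ/dt = Q(Cᵢ₋₁ − Cᵢ), so τᵢ = Vᵢ/Q.
τ₁ = 50.6/1.59 = 31.824 s; τ₂ = 61.7/1.59 = 38.805 s.
Solving the cascade with C₁(0)=C₂(0)=0 gives C₂(t) = C_in[1 − (τ₁ e^(−t/τ₁) − τ₂ e^(−t/τ₂))/(τ₁ − τ₂)].
At t = 36.4: e^(−t/τ₁) = 0.31861, e^(−t/τ₂) = 0.39140.
C₂ = 4.61·[1 − (31.824·0.31861 − 38.805·0.39140)/(-6.9811)] = 4.61·0.27677 = 1.2759 g/L.

1.28 g/L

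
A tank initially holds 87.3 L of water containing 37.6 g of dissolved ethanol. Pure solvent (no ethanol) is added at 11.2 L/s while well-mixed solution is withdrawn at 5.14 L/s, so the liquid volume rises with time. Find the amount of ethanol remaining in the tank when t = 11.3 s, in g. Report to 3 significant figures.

23.0 g

Let m(t) be the amount of ethanol. Volume: V(t) = V₀ + (Q_in − Q_out) t = 87.3 + 6.0600 t; V(11.3) = 155.78 L.
Species balance (pure solvent in): dm/dt = −Q_out · m/V(t).
Separate: dm/m = −Q_out dt/V(t) ⇒ ln(m/m₀) = −(Q_out/(Q_in−Q_out)) ln(V/V₀).
m = m₀ (V₀/V)^(Q_out/(Q_in−Q_out)) = 37.6 × (87.3/155.78)^(0.84818) = 23.008 g.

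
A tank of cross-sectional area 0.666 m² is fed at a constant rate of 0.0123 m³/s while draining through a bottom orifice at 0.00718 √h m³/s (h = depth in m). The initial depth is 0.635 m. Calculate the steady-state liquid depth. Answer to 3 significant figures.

2.93 m

Level balance: A dh/dt = 0.0123 − 0.00718 √h. Setting dh/dt = 0:
Q_in = 0.00718 √h_ss ⇒ √h_ss = 0.0123/0.00718 = 1.7131.
h_ss = 1.7131² = 2.9347 m. (Since h₀ = 0.635 m < h_ss, the level will rise toward this value.)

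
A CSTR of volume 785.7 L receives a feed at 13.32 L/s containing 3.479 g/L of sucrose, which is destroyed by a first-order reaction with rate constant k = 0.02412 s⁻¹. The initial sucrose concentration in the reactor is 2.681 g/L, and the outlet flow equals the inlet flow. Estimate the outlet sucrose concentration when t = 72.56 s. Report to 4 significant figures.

Species balance: V dC/dt = Q C_in − Q C − k V C.
dC/dt = (Q/V) C_in − (Q/V + k) C; effective rate a = Q/V + k = 0.0169530 + 0.02412 = 0.0410730 s⁻¹.
C_ss = Q C_in/(Q + kV) = 1.43597 g/L; C(t) = C_ss + (C₀ − C_ss) e^(−a t).
C(72.56) = 1.43597 + (1.24503)·e^(−0.0410730·72.56) = 1.43597 + (1.24503)·0.0507797 = 1.49919 g/L.

1.499 g/L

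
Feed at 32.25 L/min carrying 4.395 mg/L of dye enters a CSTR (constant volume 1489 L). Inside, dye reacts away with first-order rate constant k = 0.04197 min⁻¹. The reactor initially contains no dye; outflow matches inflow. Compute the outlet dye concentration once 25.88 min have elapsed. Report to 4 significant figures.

V dC/dt = Q(C_in − C) − k V C.
dC/dt = (Q/V) C_in − (Q/V + k) C; effective rate a = Q/V + k = 0.0216588 + 0.04197 = 0.0636288 min⁻¹.
C_ss = Q C_in/(Q + kV) = 1.49603 mg/L; C(t) = C_ss + (C₀ − C_ss) e^(−a t).
C(25.88) = 1.49603 + (-1.49603)·e^(−0.0636288·25.88) = 1.49603 + (-1.49603)·0.192682 = 1.20777 mg/L.

1.208 mg/L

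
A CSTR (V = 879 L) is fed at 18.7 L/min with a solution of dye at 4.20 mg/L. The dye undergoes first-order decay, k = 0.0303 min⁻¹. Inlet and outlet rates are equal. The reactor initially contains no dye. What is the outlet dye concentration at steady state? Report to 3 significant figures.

1.73 mg/L

V dC/dt = Q(C_in − C) − k V C.
At steady state: 0 = Q C_in − (Q + kV) C_ss, so C_ss = Q C_in/(Q + kV).
C_ss = 18.7·4.20/(18.7 + 0.0303·879) = 78.540/45.334 = 1.7325 mg/L.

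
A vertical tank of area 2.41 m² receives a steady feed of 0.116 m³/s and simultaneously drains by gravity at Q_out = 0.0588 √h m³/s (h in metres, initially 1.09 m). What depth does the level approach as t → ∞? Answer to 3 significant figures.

3.89 m

A dh/dt = Q_in − 0.0588 √h. Steady state requires inflow = outflow:
Q_in = 0.0588 √h_ss ⇒ √h_ss = 0.116/0.0588 = 1.9728.
h_ss = 1.9728² = 3.8919 m. (Since h₀ = 1.09 m < h_ss, the level will rise toward this value.)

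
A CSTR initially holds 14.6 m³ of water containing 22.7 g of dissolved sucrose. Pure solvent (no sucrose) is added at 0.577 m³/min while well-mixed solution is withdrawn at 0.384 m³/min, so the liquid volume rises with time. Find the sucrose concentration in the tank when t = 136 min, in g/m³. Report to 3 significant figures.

0.0718 g/m³

Let m(t) be the amount of sucrose. Volume: V(t) = V₀ + (Q_in − Q_out) t = 14.6 + 0.19300 t; V(136) = 40.848 m³.
Solute balance: dm/dt = 0 − Q_out C = −Q_out m/V(t).
Separate: dm/m = −Q_out dt/V(t) ⇒ ln(m/m₀) = −(Q_out/(Q_in−Q_out)) ln(V/V₀).
m = m₀ (V₀/V)^(Q_out/(Q_in−Q_out)) = 22.7 × (14.6/40.848)^(1.9896) = 2.9310 g.
C = m/V = 2.9310/40.848 = 0.071755 g/m³.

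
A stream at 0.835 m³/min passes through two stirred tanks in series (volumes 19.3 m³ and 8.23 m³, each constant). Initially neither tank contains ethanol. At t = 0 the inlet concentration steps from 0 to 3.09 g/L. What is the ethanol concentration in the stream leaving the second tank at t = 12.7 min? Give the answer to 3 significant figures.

Species balance on tank i: dCᵢ/dt = (Cᵢ₋₁ − Cᵢ)/τᵢ with τᵢ = Vᵢ/Q.
τ₁ = 19.3/0.835 = 23.114 min; τ₂ = 8.23/0.835 = 9.8563 min.
Solving the cascade with C₁(0)=C₂(0)=0 gives C₂(t) = C_in[1 − (τ₁ e^(−t/τ₁) − τ₂ e^(−t/τ₂))/(τ₁ − τ₂)].
At t = 12.7: e^(−t/τ₁) = 0.57726, e^(−t/τ₂) = 0.27568.
C₂ = 3.09·[1 − (23.114·0.57726 − 9.8563·0.27568)/(13.257)] = 3.09·0.19852 = 0.61344 g/L.

0.613 g/L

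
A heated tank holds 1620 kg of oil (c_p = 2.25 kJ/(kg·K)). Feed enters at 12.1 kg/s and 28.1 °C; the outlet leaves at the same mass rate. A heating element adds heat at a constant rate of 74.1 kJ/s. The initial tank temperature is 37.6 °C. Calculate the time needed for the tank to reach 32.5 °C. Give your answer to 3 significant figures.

M c_p dT/dt = ṁ c_p (T_in − T) + Q̇.
τ = M/ṁ = 133.88 s; T_ss = T_in + Q̇/(ṁ c_p) = 30.822 °C.
T(t) = T_ss + (T₀ − T_ss) e^(−t/τ). Set T = 32.5:
e^(−t/τ) = (32.5 − 30.822)/(37.6 − 30.822) = 0.24759
t = −133.88 · ln(0.24759) = 186.90 s.

187 s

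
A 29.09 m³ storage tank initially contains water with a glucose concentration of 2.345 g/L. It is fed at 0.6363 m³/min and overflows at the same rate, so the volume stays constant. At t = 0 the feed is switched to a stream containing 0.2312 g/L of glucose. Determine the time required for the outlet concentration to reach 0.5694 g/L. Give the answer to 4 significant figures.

Species balance: V dC/dt = Q(C_in − C) ⇒ τ = V/Q = 45.7174 min.
C(t) = C_in + (C₀ − C_in) e^(−t/τ). Set C = 0.5694 and solve for t:
e^(−t/τ) = (C − C_in)/(C₀ − C_in) = (0.5694 − 0.2312)/(2.345 − 0.2312) = 0.159996
t = −τ ln(…) = 45.7174 × 1.83261 = 83.7820 min.

83.78 min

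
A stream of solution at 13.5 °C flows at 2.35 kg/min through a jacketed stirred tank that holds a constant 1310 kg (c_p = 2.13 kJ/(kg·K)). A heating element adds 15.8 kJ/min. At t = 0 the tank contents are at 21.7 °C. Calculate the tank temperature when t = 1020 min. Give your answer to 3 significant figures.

Energy balance: M c_p dT/dt = ṁ c_p (T_in − T) + 15.8.
τ = M/ṁ = 557.45 min; T_ss = T_in + Q̇/(ṁ c_p) = 13.5 + 15.8/(2.35·2.13) = 16.657 °C.
Integrating: T(t) = T_ss + (T₀ − T_ss) e^(−t/τ).
T(1020) = 16.657 + (5.0435)·e^(−1020/557.45) = 16.657 + (5.0435)·0.16045 = 17.466 °C.

17.5 °C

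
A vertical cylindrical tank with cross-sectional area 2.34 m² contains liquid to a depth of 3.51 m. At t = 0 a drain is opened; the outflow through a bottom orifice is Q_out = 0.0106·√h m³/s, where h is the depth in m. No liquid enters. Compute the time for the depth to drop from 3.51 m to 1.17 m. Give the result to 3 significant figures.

350 s

Unsteady balance on liquid volume: A dh/dt = −0.0106 √h.
Separate and integrate: 2(√h − √h₀) = −(0.0106/A) t.
t = 2A(√h₀ − √h)/0.0106 = 2·2.34·(√3.51 − √1.17)/0.0106
  = 4.6800 × (1.8735 − 1.0817) / 0.0106 = 349.60 s.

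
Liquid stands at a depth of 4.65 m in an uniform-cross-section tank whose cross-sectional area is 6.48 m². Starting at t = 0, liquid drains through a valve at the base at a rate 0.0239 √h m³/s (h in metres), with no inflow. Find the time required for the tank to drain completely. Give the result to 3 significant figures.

1170 s

With no inflow, A dh/dt = −0.0239 √h.
This is separable: 2 d(√h)/dt = −0.0239/A, so √h = √h₀ − (0.0239/(2A)) t.
Set h = 0: 2√h₀ = (0.0239/A) t_empty ⇒ t_empty = 2A√h₀/0.0239.
t_empty = 2·6.48·√4.65/0.0239 = 12.960·2.1564/0.0239 = 1169.3 s.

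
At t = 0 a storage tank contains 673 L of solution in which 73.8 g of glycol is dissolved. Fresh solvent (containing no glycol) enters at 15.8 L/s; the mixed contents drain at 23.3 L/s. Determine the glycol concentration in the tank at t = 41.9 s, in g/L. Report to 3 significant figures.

0.0291 g/L

Total volume: dV/dt = Q_in − Q_out = -7.5000 L/s, so V(t) = 673 − 7.5000 t and V(41.9) = 358.75 L.
No glycol enters, so dm/dt = −Q_out · (m/V).
dm/m = −Q_out dt/(V₀ − 7.5000 t); integrating gives ln(m/m₀) = −(Q_out/(Q_in−Q_out)) ln(V/V₀).
m = m₀ (V₀/V)^(Q_out/(Q_in−Q_out)) = 73.8 × (673/358.75)^(-3.1067) = 10.453 g.
C = m/V = 10.453/358.75 = 0.029137 g/L.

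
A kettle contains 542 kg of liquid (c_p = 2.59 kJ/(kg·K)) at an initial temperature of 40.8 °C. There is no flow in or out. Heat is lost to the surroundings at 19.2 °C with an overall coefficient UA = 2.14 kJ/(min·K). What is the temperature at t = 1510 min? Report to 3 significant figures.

Lumped-capacitance energy balance: M c_p dT/dt = UA(T_amb − T).
dT/dt = (T_ss − T)/τ with T_ss = T_amb = 19.200 °C, τ = M c_p/UA = 542·2.59/2.14 = 655.97 min.
This is linear first-order; T(t) = T_ss + (T₀ − T_ss) e^(−t/τ).
T(1510) = 19.200 + (21.600)·0.10007 = 21.361 °C.

21.4 °C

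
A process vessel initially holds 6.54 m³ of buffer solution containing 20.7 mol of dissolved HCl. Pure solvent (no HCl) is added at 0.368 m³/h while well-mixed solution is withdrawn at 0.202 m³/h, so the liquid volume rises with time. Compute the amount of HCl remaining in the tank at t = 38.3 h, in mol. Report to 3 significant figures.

9.06 mol

Total volume: dV/dt = Q_in − Q_out = 0.16600 m³/h, so V(t) = 6.54 + 0.16600 t and V(38.3) = 12.898 m³.
Solute balance: dm/dt = 0 − Q_out C = −Q_out m/V(t).
Separate: dm/m = −Q_out dt/V(t) ⇒ ln(m/m₀) = −(Q_out/(Q_in−Q_out)) ln(V/V₀).
m = m₀ (V₀/V)^(Q_out/(Q_in−Q_out)) = 20.7 × (6.54/12.898)^(1.2169) = 9.0588 mol.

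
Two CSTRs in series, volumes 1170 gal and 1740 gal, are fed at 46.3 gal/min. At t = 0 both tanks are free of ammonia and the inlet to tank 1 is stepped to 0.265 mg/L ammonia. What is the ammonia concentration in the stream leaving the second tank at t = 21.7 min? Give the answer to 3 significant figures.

0.0414 mg/L

Each tank obeys Vᵢ dCᵢ/dt = Q(Cᵢ₋₁ − Cᵢ), so τᵢ = Vᵢ/Q.
τ₁ = 1170/46.3 = 25.270 min; τ₂ = 1740/46.3 = 37.581 min.
Solving the cascade with C₁(0)=C₂(0)=0 gives C₂(t) = C_in[1 − (τ₁ e^(−t/τ₁) − τ₂ e^(−t/τ₂))/(τ₁ − τ₂)].
At t = 21.7: e^(−t/τ₁) = 0.42370, e^(−t/τ₂) = 0.56135.
C₂ = 0.265·[1 − (25.270·0.42370 − 37.581·0.56135)/(-12.311)] = 0.265·0.15612 = 0.041373 mg/L.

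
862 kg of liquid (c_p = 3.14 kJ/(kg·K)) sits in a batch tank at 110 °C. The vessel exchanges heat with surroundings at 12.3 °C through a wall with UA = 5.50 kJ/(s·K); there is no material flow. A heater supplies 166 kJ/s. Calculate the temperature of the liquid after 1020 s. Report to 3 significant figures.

51.0 °C

Lumped-capacitance energy balance: M c_p dT/dt = UA(T_amb − T) + Q̇.
dT/dt = (T_ss − T)/τ with T_ss = T_amb + Q̇/UA = 12.3 + 166/5.50 = 42.482 °C, τ = M c_p/UA = 862·3.14/5.50 = 492.12 s.
This is linear first-order; T(t) = T_ss + (T₀ − T_ss) e^(−t/τ).
T(1020) = 42.482 + (67.518)·0.12585 = 50.979 °C.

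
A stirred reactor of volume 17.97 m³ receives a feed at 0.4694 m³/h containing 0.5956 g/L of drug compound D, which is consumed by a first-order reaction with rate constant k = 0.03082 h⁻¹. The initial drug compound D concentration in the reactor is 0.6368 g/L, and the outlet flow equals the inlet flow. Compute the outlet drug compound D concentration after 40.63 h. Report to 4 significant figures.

Accumulation = in − out − consumed: V dC/dt = Q C_in − Q C − k V C.
This is linear with rate a = Q/V + k = 0.0569413 h⁻¹.
C_ss = Q C_in/(Q + kV) = 0.273226 g/L; C(t) = C_ss + (C₀ − C_ss) e^(−a t).
C(40.63) = 0.273226 + (0.363574)·e^(−0.0569413·40.63) = 0.273226 + (0.363574)·0.0989119 = 0.309188 g/L.

0.3092 g/L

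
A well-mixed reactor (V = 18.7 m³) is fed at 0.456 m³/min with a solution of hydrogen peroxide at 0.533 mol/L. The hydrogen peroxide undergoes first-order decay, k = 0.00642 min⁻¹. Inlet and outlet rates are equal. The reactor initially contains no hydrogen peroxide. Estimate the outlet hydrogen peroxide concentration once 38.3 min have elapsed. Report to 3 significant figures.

Accumulation = in − out − consumed: V dC/dt = Q C_in − Q C − k V C.
This is linear with rate a = Q/V + k = 0.030805 min⁻¹.
C_ss = Q C_in/(Q + kV) = 0.42192 mol/L; C(t) = C_ss + (C₀ − C_ss) e^(−a t).
C(38.3) = 0.42192 + (-0.42192)·e^(−0.030805·38.3) = 0.42192 + (-0.42192)·0.30733 = 0.29225 mol/L.

0.292 mol/L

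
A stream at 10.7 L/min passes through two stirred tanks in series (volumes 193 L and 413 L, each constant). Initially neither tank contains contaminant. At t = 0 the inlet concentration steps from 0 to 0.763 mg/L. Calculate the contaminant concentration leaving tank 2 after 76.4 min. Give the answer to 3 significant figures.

0.575 mg/L

Each tank obeys Vᵢ dCᵢ/dt = Q(Cᵢ₋₁ − Cᵢ), so τᵢ = Vᵢ/Q.
τ₁ = 193/10.7 = 18.037 min; τ₂ = 413/10.7 = 38.598 min.
Tank 1: C₁ = C_in(1 − e^(−t/τ₁)). Tank 2 (τ₁ ≠ τ₂): C₂ = C_in[1 − (τ₁ e^(−t/τ₁) − τ₂ e^(−t/τ₂))/(τ₁ − τ₂)].
At t = 76.4: e^(−t/τ₁) = 0.014470, e^(−t/τ₂) = 0.13816.
C₂ = 0.763·[1 − (18.037·0.014470 − 38.598·0.13816)/(-20.561)] = 0.763·0.75334 = 0.57480 mg/L.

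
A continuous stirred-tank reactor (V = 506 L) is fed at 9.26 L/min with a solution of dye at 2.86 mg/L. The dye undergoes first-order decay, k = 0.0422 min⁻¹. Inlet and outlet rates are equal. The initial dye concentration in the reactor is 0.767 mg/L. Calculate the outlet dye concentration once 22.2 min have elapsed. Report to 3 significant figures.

0.839 mg/L

Species balance: V dC/dt = Q C_in − Q C − k V C.
This is linear with rate a = Q/V + k = 0.060500 min⁻¹.
C_ss = Q C_in/(Q + kV) = 0.86510 mg/L; C(t) = C_ss + (C₀ − C_ss) e^(−a t).
C(22.2) = 0.86510 + (-0.098104)·e^(−0.060500·22.2) = 0.86510 + (-0.098104)·0.26103 = 0.83950 mg/L.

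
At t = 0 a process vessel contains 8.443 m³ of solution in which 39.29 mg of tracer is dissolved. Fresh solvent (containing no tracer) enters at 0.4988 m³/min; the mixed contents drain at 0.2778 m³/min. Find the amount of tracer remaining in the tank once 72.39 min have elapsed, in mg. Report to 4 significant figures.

Total volume: dV/dt = Q_in − Q_out = 0.221000 m³/min, so V(t) = 8.443 + 0.221000 t and V(72.39) = 24.4412 m³.
Solute balance: dm/dt = 0 − Q_out C = −Q_out m/V(t).
dm/m = −Q_out dt/(V₀ + 0.221000 t); integrating gives ln(m/m₀) = −(Q_out/(Q_in−Q_out)) ln(V/V₀).
m = m₀ (V₀/V)^(Q_out/(Q_in−Q_out)) = 39.29 × (8.443/24.4412)^(1.25701) = 10.3279 mg.

10.33 mg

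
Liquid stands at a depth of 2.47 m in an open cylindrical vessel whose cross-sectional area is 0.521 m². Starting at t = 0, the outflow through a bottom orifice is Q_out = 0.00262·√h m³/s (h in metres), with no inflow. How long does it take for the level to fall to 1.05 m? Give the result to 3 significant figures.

218 s

With no inflow, A dh/dt = −0.00262 √h.
∫ h^(−1/2) dh = −(0.00262/A) ∫ dt, giving 2√h = 2√h₀ − (0.00262/A) t.
t = 2A(√h₀ − √h)/0.00262 = 2·0.521·(√2.47 − √1.05)/0.00262
  = 1.0420 × (1.5716 − 1.0247) / 0.00262 = 217.52 s.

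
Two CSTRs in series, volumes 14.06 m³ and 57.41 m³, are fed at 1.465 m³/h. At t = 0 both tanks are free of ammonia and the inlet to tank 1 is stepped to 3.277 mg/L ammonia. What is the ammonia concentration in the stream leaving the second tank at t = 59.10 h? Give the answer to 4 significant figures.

Each tank obeys Vᵢ dCᵢ/dt = Q(Cᵢ₋₁ − Cᵢ), so τᵢ = Vᵢ/Q.
τ₁ = 14.06/1.465 = 9.59727 h; τ₂ = 57.41/1.465 = 39.1877 h.
Solving the cascade with C₁(0)=C₂(0)=0 gives C₂(t) = C_in[1 − (τ₁ e^(−t/τ₁) − τ₂ e^(−t/τ₂))/(τ₁ − τ₂)].
At t = 59.10: e^(−t/τ₁) = 0.00211648, e^(−t/τ₂) = 0.221324.
C₂ = 3.277·[1 − (9.59727·0.00211648 − 39.1877·0.221324)/(-29.5904)] = 3.277·0.707578 = 2.31873 mg/L.

2.319 mg/L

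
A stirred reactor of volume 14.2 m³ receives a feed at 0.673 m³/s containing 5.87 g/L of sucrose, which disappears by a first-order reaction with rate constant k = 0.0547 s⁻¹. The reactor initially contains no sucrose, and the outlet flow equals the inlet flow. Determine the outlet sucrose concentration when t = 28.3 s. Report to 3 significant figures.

2.57 g/L

Accumulation = in − out − consumed: V dC/dt = Q C_in − Q C − k V C.
dC/dt = (Q/V) C_in − (Q/V + k) C; effective rate a = Q/V + k = 0.047394 + 0.0547 = 0.10209 s⁻¹.
C_ss = Q C_in/(Q + kV) = 2.7250 g/L; C(t) = C_ss + (C₀ − C_ss) e^(−a t).
C(28.3) = 2.7250 + (-2.7250)·e^(−0.10209·28.3) = 2.7250 + (-2.7250)·0.055617 = 2.5734 g/L.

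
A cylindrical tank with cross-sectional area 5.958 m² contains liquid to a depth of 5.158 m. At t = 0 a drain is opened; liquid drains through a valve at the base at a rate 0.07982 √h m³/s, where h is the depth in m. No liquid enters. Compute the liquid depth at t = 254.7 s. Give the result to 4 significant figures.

A dh/dt = −Q_out = −0.07982 √h.
This is separable: 2 d(√h)/dt = −0.07982/A, so √h = √h₀ − (0.07982/(2A)) t.
√h = √5.158 − 0.07982·254.7/(2·5.958) = 2.27112 − 1.70612 = 0.565001.
h = 0.565001² = 0.319226 m.

0.3192 m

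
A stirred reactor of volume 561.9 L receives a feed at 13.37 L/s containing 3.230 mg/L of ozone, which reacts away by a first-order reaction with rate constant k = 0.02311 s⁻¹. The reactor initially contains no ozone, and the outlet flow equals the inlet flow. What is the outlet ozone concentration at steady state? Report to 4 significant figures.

1.639 mg/L

Species balance: V dC/dt = Q C_in − Q C − k V C.
Steady state (dC/dt = 0): C_ss = Q C_in/(Q + kV) = C_in/(1 + kV/Q).
C_ss = 13.37·3.230/(13.37 + 0.02311·561.9) = 43.1851/26.3555 = 1.63856 mg/L.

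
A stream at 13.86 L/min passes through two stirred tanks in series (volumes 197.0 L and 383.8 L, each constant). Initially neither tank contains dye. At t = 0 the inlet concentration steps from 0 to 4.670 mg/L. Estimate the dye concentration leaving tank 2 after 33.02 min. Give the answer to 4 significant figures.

Species balance on tank i: dCᵢ/dt = (Cᵢ₋₁ − Cᵢ)/τᵢ with τᵢ = Vᵢ/Q.
τ₁ = 197.0/13.86 = 14.2136 min; τ₂ = 383.8/13.86 = 27.6912 min.
Solving the cascade with C₁(0)=C₂(0)=0 gives C₂(t) = C_in[1 − (τ₁ e^(−t/τ₁) − τ₂ e^(−t/τ₂))/(τ₁ − τ₂)].
At t = 33.02: e^(−t/τ₁) = 0.0979662, e^(−t/τ₂) = 0.303481.
C₂ = 4.670·[1 − (14.2136·0.0979662 − 27.6912·0.303481)/(-13.4776)] = 4.670·0.479783 = 2.24058 mg/L.

2.241 mg/L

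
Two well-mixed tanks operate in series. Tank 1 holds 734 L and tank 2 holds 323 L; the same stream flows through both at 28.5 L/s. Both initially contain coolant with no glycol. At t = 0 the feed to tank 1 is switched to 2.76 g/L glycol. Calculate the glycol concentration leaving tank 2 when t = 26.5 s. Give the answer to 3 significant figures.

1.21 g/L

Species balance on tank i: dCᵢ/dt = (Cᵢ₋₁ − Cᵢ)/τᵢ with τᵢ = Vᵢ/Q.
τ₁ = 734/28.5 = 25.754 s; τ₂ = 323/28.5 = 11.333 s.
Tank 1: C₁ = C_in(1 − e^(−t/τ₁)). Tank 2 (τ₁ ≠ τ₂): C₂ = C_in[1 − (τ₁ e^(−t/τ₁) − τ₂ e^(−t/τ₂))/(τ₁ − τ₂)].
At t = 26.5: e^(−t/τ₁) = 0.35738, e^(−t/τ₂) = 0.096498.
C₂ = 2.76·[1 − (25.754·0.35738 − 11.333·0.096498)/(14.421)] = 2.76·0.43759 = 1.2078 g/L.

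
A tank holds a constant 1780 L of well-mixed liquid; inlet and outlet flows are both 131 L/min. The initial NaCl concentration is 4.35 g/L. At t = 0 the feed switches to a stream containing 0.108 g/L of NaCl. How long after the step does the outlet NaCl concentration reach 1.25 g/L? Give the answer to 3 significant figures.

Transient balance on the dissolved component: V dC/dt = Q(C_in − C), so τ = V/Q = 13.588 min.
C(t) = C_in + (C₀ − C_in) e^(−t/τ). Set C = 1.25 and solve for t:
e^(−t/τ) = (C − C_in)/(C₀ − C_in) = (1.25 − 0.108)/(4.35 − 0.108) = 0.26921
t = −τ ln(…) = 13.588 × 1.3123 = 17.831 min.

17.8 min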